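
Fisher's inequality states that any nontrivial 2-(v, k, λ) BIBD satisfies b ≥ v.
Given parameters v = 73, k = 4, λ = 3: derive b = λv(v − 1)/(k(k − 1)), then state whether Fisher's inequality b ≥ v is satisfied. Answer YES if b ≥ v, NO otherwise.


b = λv(v − 1)/(k(k − 1)) = 3·73·72/(4·3) = 15768/12 = 1314.
Compare with v = 73: b ≥ v, so Fisher's inequality holds.

YES


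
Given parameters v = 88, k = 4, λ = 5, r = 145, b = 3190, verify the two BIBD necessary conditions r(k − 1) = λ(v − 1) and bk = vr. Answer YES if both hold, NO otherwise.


Condition (i): r(k − 1) = 145·3 = 435; λ(v − 1) = 5·87 = 435. Match? YES.
Condition (ii): bk = 3190·4 = 12760; vr = 88·145 = 12760. Match? YES.
Both conditions hold? YES.

YES


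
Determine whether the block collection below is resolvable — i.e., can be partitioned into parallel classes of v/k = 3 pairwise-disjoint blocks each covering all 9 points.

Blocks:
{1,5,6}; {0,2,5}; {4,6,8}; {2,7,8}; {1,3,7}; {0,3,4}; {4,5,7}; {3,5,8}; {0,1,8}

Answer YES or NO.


v = 9, block size k = 3, number of blocks = 9.
For resolvability, blocks must partition into parallel classes of size v/k = 3.
Total blocks must therefore be a multiple of 3: 9 = 3·3 + 0 ⇒ divisible ✓.
Consider block {4,5,7}. The only other block(s) in the collection disjoint from it are {0,1,8} — just 1 block(s). Any parallel class containing {4,5,7} would need 2 other blocks each disjoint from it, so no parallel class of size 3 can contain {4,5,7}.
Since every block must belong to some parallel class in a resolution, the collection cannot be partitioned into parallel classes.
Resolvable? NO.

NO


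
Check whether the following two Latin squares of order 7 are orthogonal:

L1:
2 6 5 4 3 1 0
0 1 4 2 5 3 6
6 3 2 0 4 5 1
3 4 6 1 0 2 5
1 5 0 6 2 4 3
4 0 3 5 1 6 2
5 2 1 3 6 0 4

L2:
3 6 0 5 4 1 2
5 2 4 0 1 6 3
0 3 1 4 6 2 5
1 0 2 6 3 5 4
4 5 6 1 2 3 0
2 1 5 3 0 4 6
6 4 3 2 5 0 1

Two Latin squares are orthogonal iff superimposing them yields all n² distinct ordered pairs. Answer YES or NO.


Form the n² = 49 superimposed pairs (L1[i][j], L2[i][j]), row by row (rows and columns indexed from 0):
row 0: (2,3) (6,6) (5,0) (4,5) (3,4) (1,1) (0,2)
row 1: (0,5) (1,2) (4,4) (2,0) (5,1) (3,6) (6,3)
row 2: (6,0) (3,3) (2,1) (0,4) (4,6) (5,2) (1,5)
row 3: (3,1) (4,0) (6,2) (1,6) (0,3) (2,5) (5,4)
row 4: (1,4) (5,5) (0,6) (6,1) (2,2) (4,3) (3,0)
row 5: (4,2) (0,1) (3,5) (5,3) (1,0) (6,4) (2,6)
row 6: (5,6) (2,4) (1,3) (3,2) (6,5) (0,0) (4,1)
Orthogonality requires all 49 pairs distinct.
Check by first coordinate: for each symbol s of L1, list the L2 entries in the n cells where L1 = s; they must all differ.
  L1 = 0: L2 entries (in reading order) 2, 5, 4, 3, 6, 1, 0 — all 7 distinct ✓
  L1 = 1: L2 entries (in reading order) 1, 2, 5, 6, 4, 0, 3 — all 7 distinct ✓
  L1 = 2: L2 entries (in reading order) 3, 0, 1, 5, 2, 6, 4 — all 7 distinct ✓
  L1 = 3: L2 entries (in reading order) 4, 6, 3, 1, 0, 5, 2 — all 7 distinct ✓
  L1 = 4: L2 entries (in reading order) 5, 4, 6, 0, 3, 2, 1 — all 7 distinct ✓
  L1 = 5: L2 entries (in reading order) 0, 1, 2, 4, 5, 3, 6 — all 7 distinct ✓
  L1 = 6: L2 entries (in reading order) 6, 3, 0, 2, 1, 4, 5 — all 7 distinct ✓
Every symbol of L1 meets every symbol of L2 exactly once, so all 49 pairs are distinct (49 of 49).
Conclusion: YES.

YES


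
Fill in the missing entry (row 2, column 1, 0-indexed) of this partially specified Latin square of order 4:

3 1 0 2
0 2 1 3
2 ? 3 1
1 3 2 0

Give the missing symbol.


Row 2 contains symbols [1, 2, 3] — missing [0].
Column 1 contains symbols [1, 2, 3] — missing [0].
The missing symbol must appear in both missing sets; intersection = [0].
Therefore the hidden value is 0.

Missing value = 0.


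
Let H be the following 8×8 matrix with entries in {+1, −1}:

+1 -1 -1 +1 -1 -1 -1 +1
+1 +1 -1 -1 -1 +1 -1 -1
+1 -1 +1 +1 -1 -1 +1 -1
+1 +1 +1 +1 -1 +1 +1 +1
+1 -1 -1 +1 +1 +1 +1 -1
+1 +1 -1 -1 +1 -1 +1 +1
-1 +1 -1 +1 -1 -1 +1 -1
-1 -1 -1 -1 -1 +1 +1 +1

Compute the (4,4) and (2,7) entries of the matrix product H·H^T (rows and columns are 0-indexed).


Row 2 of H: [1, -1, 1, 1, -1, -1, 1, -1].
Row 4 of H: [1, -1, -1, 1, 1, 1, 1, -1].
Row 7 of H: [-1, -1, -1, -1, -1, 1, 1, 1].
(H·H^T)[4][4] = Σ_j H[4][j]·H[4][j] = (1)² + (-1)² + (-1)² + (1)² + (1)² + (1)² + (1)² + (-1)² = 1 + 1 + 1 + 1 + 1 + 1 + 1 + 1 = 8.
(H·H^T)[2][7] = Σ_j H[2][j]·H[7][j] = (1)·(-1) + (-1)·(-1) + (1)·(-1) + (1)·(-1) + (-1)·(-1) + (-1)·(1) + (1)·(1) + (-1)·(1) = -1 + 1 + -1 + -1 + 1 + -1 + 1 + -1 = -2.
Rows 2 and 7 are not orthogonal (dot product = -2 ≠ 0), so H is not a Hadamard matrix.

(4,4) entry = 8; (2,7) entry = -2.


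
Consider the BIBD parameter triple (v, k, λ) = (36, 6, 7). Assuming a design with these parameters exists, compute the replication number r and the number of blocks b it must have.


Any 2-(v, k, λ) BIBD satisfies two necessary conditions:
  (i)  Each point sits in r blocks, and counting incidences through any fixed point gives r(k − 1) = λ(v − 1), so r = λ(v − 1)/(k − 1).
  (ii) Total incidences bk = vr, so b = vr/k.
Step 1: r = λ(v − 1)/(k − 1) = 7·(36 − 1)/(6 − 1) = 7·35/5 = 245/5 = 49.
Step 2: b = vr/k = 36·49/6 = 1764/6 = 294.
Check integrality: r = 49 ∈ Z ✓, b = 294 ∈ Z ✓.
(These identities are necessary conditions: they determine r and b for any design with these parameters, but do not by themselves prove that one exists.)

r = 49, b = 294.


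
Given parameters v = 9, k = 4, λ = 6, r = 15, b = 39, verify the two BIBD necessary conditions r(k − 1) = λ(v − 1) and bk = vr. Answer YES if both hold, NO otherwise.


Condition (i): r(k − 1) = 15·3 = 45; λ(v − 1) = 6·8 = 48. Match? NO.
Condition (ii): bk = 39·4 = 156; vr = 9·15 = 135. Match? NO.
Both conditions hold? NO.

NO


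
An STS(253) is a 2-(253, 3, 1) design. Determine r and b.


An STS(v) is a 2-(v, 3, 1) BIBD: block size k = 3, λ = 1.
Replication: r(k − 1) = λ(v − 1) ⇒ r·2 = 253 − 1 = 252 ⇒ r = 126.
Block count: b = v(v − 1)/6 = 253·252/6 = 63756/6 = 10626.

r = 126, b = 10626.


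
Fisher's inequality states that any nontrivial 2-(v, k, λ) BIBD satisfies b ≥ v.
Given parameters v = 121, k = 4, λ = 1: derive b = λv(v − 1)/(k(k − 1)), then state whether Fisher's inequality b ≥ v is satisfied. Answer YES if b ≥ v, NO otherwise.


b = λv(v − 1)/(k(k − 1)) = 1·121·120/(4·3) = 14520/12 = 1210.
Compare with v = 121: b ≥ v, so Fisher's inequality holds.

YES


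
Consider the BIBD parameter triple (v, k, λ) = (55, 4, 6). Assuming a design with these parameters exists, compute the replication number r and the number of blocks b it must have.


Any 2-(v, k, λ) BIBD satisfies two necessary conditions:
  (i)  Each point sits in r blocks, and counting incidences through any fixed point gives r(k − 1) = λ(v − 1), so r = λ(v − 1)/(k − 1).
  (ii) Total incidences bk = vr, so b = vr/k.
Step 1: r = λ(v − 1)/(k − 1) = 6·(55 − 1)/(4 − 1) = 6·54/3 = 324/3 = 108.
Step 2: b = vr/k = 55·108/4 = 5940/4 = 1485.
Check integrality: r = 108 ∈ Z ✓, b = 1485 ∈ Z ✓.
(These identities are necessary conditions: they determine r and b for any design with these parameters, but do not by themselves prove that one exists.)

r = 108, b = 1485.


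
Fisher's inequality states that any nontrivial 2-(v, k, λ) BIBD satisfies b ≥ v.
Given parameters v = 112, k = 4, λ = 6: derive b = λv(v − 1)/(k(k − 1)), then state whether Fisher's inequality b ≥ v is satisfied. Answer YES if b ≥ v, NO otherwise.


b = λv(v − 1)/(k(k − 1)) = 6·112·111/(4·3) = 74592/12 = 6216.
Compare with v = 112: b ≥ v, so Fisher's inequality holds.

YES


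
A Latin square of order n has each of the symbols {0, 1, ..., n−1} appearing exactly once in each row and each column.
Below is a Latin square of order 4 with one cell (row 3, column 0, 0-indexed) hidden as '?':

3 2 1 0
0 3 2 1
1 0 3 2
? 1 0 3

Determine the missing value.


Row 3 contains symbols [0, 1, 3] — missing [2].
Column 0 contains symbols [0, 1, 3] — missing [2].
The missing symbol must appear in both missing sets; intersection = [2].
Therefore the hidden value is 2.

Missing value = 2.


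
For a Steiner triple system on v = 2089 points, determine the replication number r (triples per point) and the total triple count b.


An STS(v) is a 2-(v, 3, 1) BIBD: block size k = 3, λ = 1.
Replication: r(k − 1) = λ(v − 1) ⇒ r·2 = 2089 − 1 = 2088 ⇒ r = 1044.
Block count: bk = vr ⇒ b·3 = 2089·1044 = 2180916 ⇒ b = 726972.

r = 1044, b = 726972.


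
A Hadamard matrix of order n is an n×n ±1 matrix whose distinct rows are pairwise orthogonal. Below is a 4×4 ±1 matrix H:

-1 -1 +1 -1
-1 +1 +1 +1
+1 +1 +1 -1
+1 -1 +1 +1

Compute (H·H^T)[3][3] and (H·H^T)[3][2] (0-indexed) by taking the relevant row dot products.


Row 2 of H: [1, 1, 1, -1].
Row 3 of H: [1, -1, 1, 1].
(H·H^T)[3][3] = Σ_j H[3][j]·H[3][j] = (1)² + (-1)² + (1)² + (1)² = 1 + 1 + 1 + 1 = 4.
(H·H^T)[3][2] = Σ_j H[3][j]·H[2][j] = (1)·(1) + (-1)·(1) + (1)·(1) + (1)·(-1) = 1 + -1 + 1 + -1 = 0.
So rows 3 and 2 are orthogonal; the diagonal entry equals n = 4.

(3,3) entry = 4; (3,2) entry = 0.


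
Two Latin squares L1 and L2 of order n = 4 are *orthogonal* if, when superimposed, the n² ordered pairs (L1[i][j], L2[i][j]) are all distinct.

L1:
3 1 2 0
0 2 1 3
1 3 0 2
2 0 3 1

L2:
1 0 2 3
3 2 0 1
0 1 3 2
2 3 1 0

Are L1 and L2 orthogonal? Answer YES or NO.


Form the n² = 16 superimposed pairs (L1[i][j], L2[i][j]), row by row (rows and columns indexed from 0):
row 0: (3,1) (1,0) (2,2) (0,3)
row 1: (0,3) (2,2) (1,0) (3,1)
row 2: (1,0) (3,1) (0,3) (2,2)
row 3: (2,2) (0,3) (3,1) (1,0)
Orthogonality requires all 16 pairs distinct.
But the pair (0,3) repeats: cell (0,3) has L1 = 0, L2 = 3, and cell (1,0) has L1 = 0, L2 = 3.
A repeated pair means some other pair never occurs (only 4 distinct pairs out of 16), so the squares are not orthogonal.
Conclusion: NO.

NO


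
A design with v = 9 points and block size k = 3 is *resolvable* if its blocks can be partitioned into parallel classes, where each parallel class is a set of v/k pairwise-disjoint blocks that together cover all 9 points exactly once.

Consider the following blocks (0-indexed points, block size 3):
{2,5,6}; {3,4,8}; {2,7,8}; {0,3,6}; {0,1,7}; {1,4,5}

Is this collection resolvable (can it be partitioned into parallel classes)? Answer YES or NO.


v = 9, block size k = 3, number of blocks = 6.
For resolvability, blocks must partition into parallel classes of size v/k = 3.
Total blocks must therefore be a multiple of 3: 6 = 3·2 + 0 ⇒ divisible ✓.
Greedy packing gives 2 candidate class(es). Each should be a full parallel class (size 3, covers all 9 points).
  Class 1 (3 blocks): {2,5,6}; {3,4,8}; {0,1,7}. Points covered: [0, 1, 2, 3, 4, 5, 6, 7, 8].
  Class 2 (3 blocks): {2,7,8}; {0,3,6}; {1,4,5}. Points covered: [0, 1, 2, 3, 4, 5, 6, 7, 8].
All classes full (size 3)? YES. All classes cover every point? YES.
Resolvable? YES.

YES


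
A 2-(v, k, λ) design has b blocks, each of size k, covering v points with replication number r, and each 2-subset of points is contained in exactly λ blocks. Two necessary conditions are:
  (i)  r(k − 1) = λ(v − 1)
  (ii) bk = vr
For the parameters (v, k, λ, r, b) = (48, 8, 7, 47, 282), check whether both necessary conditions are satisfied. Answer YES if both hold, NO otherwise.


Condition (i): r(k − 1) = 47·7 = 329; λ(v − 1) = 7·47 = 329. Match? YES.
Condition (ii): bk = 282·8 = 2256; vr = 48·47 = 2256. Match? YES.
Both conditions hold? YES.

YES


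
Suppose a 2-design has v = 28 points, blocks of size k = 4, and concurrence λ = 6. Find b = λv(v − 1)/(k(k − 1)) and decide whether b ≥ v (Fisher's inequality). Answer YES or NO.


b = λv(v − 1)/(k(k − 1)) = 6·28·27/(4·3) = 4536/12 = 378.
Compare with v = 28: b ≥ v, so Fisher's inequality holds.

YES


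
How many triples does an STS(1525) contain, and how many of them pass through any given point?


An STS(v) is a 2-(v, 3, 1) BIBD: block size k = 3, λ = 1.
Replication: r(k − 1) = λ(v − 1) ⇒ r·2 = 1525 − 1 = 1524 ⇒ r = 762.
Block count: b = v(v − 1)/6 = 1525·1524/6 = 2324100/6 = 387350.
(Check via bk = vr: 387350·3 = 1162050 = 1525·762 = 1162050 ✓.)

r = 762, b = 387350.


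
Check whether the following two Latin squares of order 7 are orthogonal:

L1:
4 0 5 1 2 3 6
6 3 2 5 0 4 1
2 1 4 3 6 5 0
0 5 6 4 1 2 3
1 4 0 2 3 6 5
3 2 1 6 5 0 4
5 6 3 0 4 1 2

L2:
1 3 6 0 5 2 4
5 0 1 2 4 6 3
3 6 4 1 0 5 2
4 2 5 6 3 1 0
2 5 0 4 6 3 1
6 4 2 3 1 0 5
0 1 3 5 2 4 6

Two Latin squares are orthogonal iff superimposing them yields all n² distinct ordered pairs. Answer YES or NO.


Form the n² = 49 superimposed pairs (L1[i][j], L2[i][j]), row by row (rows and columns indexed from 0):
row 0: (4,1) (0,3) (5,6) (1,0) (2,5) (3,2) (6,4)
row 1: (6,5) (3,0) (2,1) (5,2) (0,4) (4,6) (1,3)
row 2: (2,3) (1,6) (4,4) (3,1) (6,0) (5,5) (0,2)
row 3: (0,4) (5,2) (6,5) (4,6) (1,3) (2,1) (3,0)
row 4: (1,2) (4,5) (0,0) (2,4) (3,6) (6,3) (5,1)
row 5: (3,6) (2,4) (1,2) (6,3) (5,1) (0,0) (4,5)
row 6: (5,0) (6,1) (3,3) (0,5) (4,2) (1,4) (2,6)
Orthogonality requires all 49 pairs distinct.
But the pair (0,4) repeats: cell (1,4) has L1 = 0, L2 = 4, and cell (3,0) has L1 = 0, L2 = 4.
A repeated pair means some other pair never occurs (only 35 distinct pairs out of 49), so the squares are not orthogonal.
Conclusion: NO.

NO


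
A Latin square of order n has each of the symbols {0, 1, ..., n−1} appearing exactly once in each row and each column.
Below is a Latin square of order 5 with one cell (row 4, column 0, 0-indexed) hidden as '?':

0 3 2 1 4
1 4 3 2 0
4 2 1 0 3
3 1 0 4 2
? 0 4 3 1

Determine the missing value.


Row 4 contains symbols [0, 1, 3, 4] — missing [2].
Column 0 contains symbols [0, 1, 3, 4] — missing [2].
The missing symbol must appear in both missing sets; intersection = [2].
Therefore the hidden value is 2.

Missing value = 2.


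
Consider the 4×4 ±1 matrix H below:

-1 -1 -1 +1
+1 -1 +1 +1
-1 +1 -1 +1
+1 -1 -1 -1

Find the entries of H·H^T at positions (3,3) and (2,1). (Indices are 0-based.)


Row 1 of H: [1, -1, 1, 1].
Row 2 of H: [-1, 1, -1, 1].
Row 3 of H: [1, -1, -1, -1].
(H·H^T)[3][3] = Σ_j H[3][j]·H[3][j] = (1)² + (-1)² + (-1)² + (-1)² = 1 + 1 + 1 + 1 = 4.
(H·H^T)[2][1] = Σ_j H[2][j]·H[1][j] = (-1)·(1) + (1)·(-1) + (-1)·(1) + (1)·(1) = -1 + -1 + -1 + 1 = -2.
Rows 2 and 1 are not orthogonal (dot product = -2 ≠ 0), so H is not a Hadamard matrix.

(3,3) entry = 4; (2,1) entry = -2.


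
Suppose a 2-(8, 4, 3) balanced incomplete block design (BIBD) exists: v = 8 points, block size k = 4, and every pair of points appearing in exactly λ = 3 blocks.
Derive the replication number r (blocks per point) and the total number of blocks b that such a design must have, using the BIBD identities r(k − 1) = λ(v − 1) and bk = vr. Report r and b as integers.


Any 2-(v, k, λ) BIBD satisfies two necessary conditions:
  (i)  Each point sits in r blocks, and counting incidences through any fixed point gives r(k − 1) = λ(v − 1), so r = λ(v − 1)/(k − 1).
  (ii) Total incidences bk = vr, so b = vr/k.
Step 1: r = λ(v − 1)/(k − 1) = 3·(8 − 1)/(4 − 1) = 3·7/3 = 21/3 = 7.
Step 2: b = vr/k = 8·7/4 = 56/4 = 14.
Check integrality: r = 7 ∈ Z ✓, b = 14 ∈ Z ✓.
(These identities are necessary conditions: they determine r and b for any design with these parameters, but do not by themselves prove that one exists.)

r = 7, b = 14.


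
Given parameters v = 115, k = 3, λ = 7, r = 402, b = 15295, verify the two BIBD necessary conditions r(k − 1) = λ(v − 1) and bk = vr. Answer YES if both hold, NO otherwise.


Condition (i): r(k − 1) = 402·2 = 804; λ(v − 1) = 7·114 = 798. Match? NO.
Condition (ii): bk = 15295·3 = 45885; vr = 115·402 = 46230. Match? NO.
Both conditions hold? NO.

NO


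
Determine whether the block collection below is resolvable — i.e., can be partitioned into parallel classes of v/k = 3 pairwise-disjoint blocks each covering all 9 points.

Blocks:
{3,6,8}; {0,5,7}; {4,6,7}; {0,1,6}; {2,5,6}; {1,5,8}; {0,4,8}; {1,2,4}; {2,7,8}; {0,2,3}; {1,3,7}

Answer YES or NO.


v = 9, block size k = 3, number of blocks = 11.
For resolvability, blocks must partition into parallel classes of size v/k = 3.
Total blocks must therefore be a multiple of 3: 11 = 3·3 + 2 ⇒ not divisible ✗.
Resolvable? NO.

NO


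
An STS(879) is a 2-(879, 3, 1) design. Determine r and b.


An STS(v) is a 2-(v, 3, 1) BIBD: block size k = 3, λ = 1.
Replication: r(k − 1) = λ(v − 1) ⇒ r·2 = 879 − 1 = 878 ⇒ r = 439.
Block count: b = v(v − 1)/6 = 879·878/6 = 771762/6 = 128627.

r = 439, b = 128627.


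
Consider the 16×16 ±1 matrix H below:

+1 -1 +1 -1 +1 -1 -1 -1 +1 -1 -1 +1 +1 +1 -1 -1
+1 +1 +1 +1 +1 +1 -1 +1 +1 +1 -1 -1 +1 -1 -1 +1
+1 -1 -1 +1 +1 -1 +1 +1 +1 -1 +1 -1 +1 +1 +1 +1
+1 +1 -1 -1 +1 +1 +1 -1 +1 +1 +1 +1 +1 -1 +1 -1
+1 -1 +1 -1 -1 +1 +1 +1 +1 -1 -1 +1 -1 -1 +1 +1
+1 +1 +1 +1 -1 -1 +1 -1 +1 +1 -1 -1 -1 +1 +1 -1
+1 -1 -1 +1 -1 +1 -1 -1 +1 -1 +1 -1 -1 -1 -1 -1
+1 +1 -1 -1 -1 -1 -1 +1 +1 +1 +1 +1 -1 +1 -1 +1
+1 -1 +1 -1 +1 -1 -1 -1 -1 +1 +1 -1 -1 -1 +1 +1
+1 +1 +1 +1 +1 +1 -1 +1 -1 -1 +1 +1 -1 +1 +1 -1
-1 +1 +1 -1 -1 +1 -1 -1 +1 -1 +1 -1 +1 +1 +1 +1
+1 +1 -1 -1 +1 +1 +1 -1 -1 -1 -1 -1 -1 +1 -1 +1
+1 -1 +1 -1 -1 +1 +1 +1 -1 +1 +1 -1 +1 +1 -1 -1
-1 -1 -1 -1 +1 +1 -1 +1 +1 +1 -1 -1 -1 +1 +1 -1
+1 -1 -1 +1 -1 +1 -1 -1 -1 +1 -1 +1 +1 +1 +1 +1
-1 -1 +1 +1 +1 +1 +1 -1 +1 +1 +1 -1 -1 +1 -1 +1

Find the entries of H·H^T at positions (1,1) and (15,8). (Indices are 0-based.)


Row 1 of H: [1, 1, 1, 1, 1, 1, -1, 1, 1, 1, -1, -1, 1, -1, -1, 1].
Row 8 of H: [1, -1, 1, -1, 1, -1, -1, -1, -1, 1, 1, -1, -1, -1, 1, 1].
Row 15 of H: [-1, -1, 1, 1, 1, 1, 1, -1, 1, 1, 1, -1, -1, 1, -1, 1].
(H·H^T)[1][1] = Σ_j H[1][j]·H[1][j] = (1)² + (1)² + (1)² + (1)² + (1)² + (1)² + (-1)² + (1)² + (1)² + (1)² + (-1)² + (-1)² + (1)² + (-1)² + (-1)² + (1)² = 1 + 1 + 1 + 1 + 1 + 1 + 1 + 1 + 1 + 1 + 1 + 1 + 1 + 1 + 1 + 1 = 16.
(H·H^T)[15][8] = Σ_j H[15][j]·H[8][j] = (-1)·(1) + (-1)·(-1) + (1)·(1) + (1)·(-1) + (1)·(1) + (1)·(-1) + (1)·(-1) + (-1)·(-1) + (1)·(-1) + (1)·(1) + (1)·(1) + (-1)·(-1) + (-1)·(-1) + (1)·(-1) + (-1)·(1) + (1)·(1) = -1 + 1 + 1 + -1 + 1 + -1 + -1 + 1 + -1 + 1 + 1 + 1 + 1 + -1 + -1 + 1 = 2.
Rows 15 and 8 are not orthogonal (dot product = 2 ≠ 0), so H is not a Hadamard matrix.

(1,1) entry = 16; (15,8) entry = 2.


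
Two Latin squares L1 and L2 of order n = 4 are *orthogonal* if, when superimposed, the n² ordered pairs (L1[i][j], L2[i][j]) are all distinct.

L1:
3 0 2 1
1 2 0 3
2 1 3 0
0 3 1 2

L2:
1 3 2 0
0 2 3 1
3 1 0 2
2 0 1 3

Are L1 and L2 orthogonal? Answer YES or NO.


Form the n² = 16 superimposed pairs (L1[i][j], L2[i][j]), row by row (rows and columns indexed from 0):
row 0: (3,1) (0,3) (2,2) (1,0)
row 1: (1,0) (2,2) (0,3) (3,1)
row 2: (2,3) (1,1) (3,0) (0,2)
row 3: (0,2) (3,0) (1,1) (2,3)
Orthogonality requires all 16 pairs distinct.
But the pair (1,0) repeats: cell (0,3) has L1 = 1, L2 = 0, and cell (1,0) has L1 = 1, L2 = 0.
A repeated pair means some other pair never occurs (only 8 distinct pairs out of 16), so the squares are not orthogonal.
Conclusion: NO.

NO


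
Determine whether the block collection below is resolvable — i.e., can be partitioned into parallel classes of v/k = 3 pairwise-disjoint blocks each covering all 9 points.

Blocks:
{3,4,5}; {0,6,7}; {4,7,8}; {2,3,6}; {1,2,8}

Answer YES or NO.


v = 9, block size k = 3, number of blocks = 5.
For resolvability, blocks must partition into parallel classes of size v/k = 3.
Total blocks must therefore be a multiple of 3: 5 = 3·1 + 2 ⇒ not divisible ✗.
Resolvable? NO.

NO


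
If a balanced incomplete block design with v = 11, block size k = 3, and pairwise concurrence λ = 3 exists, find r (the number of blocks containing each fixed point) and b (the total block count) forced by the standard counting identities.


Any 2-(v, k, λ) BIBD satisfies two necessary conditions:
  (i)  Each point sits in r blocks, and counting incidences through any fixed point gives r(k − 1) = λ(v − 1), so r = λ(v − 1)/(k − 1).
  (ii) Total incidences bk = vr, so b = vr/k.
Step 1: r = λ(v − 1)/(k − 1) = 3·(11 − 1)/(3 − 1) = 3·10/2 = 30/2 = 15.
Step 2: b = vr/k = 11·15/3 = 165/3 = 55.
Check integrality: r = 15 ∈ Z ✓, b = 55 ∈ Z ✓.
(These identities are necessary conditions: they determine r and b for any design with these parameters, but do not by themselves prove that one exists.)

r = 15, b = 55.


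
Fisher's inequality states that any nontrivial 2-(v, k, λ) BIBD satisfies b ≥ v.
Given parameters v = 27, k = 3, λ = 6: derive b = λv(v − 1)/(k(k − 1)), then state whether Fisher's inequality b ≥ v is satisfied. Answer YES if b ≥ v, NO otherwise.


r = λ(v − 1)/(k − 1) = 6·26/2 = 78.
b = vr/k = 27·78/3 = 702.
Fisher's inequality: b ≥ v ⇔ 702 ≥ 27? YES.

YES


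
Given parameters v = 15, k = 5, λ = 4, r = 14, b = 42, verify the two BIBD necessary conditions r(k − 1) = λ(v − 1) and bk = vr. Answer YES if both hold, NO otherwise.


Condition (i): r(k − 1) = 14·4 = 56; λ(v − 1) = 4·14 = 56. Match? YES.
Condition (ii): bk = 42·5 = 210; vr = 15·14 = 210. Match? YES.
Both conditions hold? YES.

YES


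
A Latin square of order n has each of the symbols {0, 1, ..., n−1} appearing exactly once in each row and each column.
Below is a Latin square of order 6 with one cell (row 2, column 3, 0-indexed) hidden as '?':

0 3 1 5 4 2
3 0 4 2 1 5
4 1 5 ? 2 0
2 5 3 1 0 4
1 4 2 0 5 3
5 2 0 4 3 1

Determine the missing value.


Row 2 contains symbols [0, 1, 2, 4, 5] — missing [3].
Column 3 contains symbols [0, 1, 2, 4, 5] — missing [3].
The missing symbol must appear in both missing sets; intersection = [3].
Therefore the hidden value is 3.

Missing value = 3.


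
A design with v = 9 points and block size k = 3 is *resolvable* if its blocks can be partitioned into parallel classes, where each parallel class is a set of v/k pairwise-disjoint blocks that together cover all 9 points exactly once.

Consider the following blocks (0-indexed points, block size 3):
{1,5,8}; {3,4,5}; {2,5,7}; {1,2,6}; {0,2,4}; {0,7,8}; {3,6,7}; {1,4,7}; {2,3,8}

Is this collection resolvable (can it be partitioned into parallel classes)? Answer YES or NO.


v = 9, block size k = 3, number of blocks = 9.
For resolvability, blocks must partition into parallel classes of size v/k = 3.
Total blocks must therefore be a multiple of 3: 9 = 3·3 + 0 ⇒ divisible ✓.
Consider block {2,5,7}. It intersects every other block in the collection, so no parallel class of size 3 can contain it.
Since every block must belong to some parallel class in a resolution, the collection cannot be partitioned into parallel classes.
Resolvable? NO.

NO


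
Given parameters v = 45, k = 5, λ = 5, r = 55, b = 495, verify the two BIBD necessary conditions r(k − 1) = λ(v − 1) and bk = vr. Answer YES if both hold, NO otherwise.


Condition (i): r(k − 1) = 55·4 = 220; λ(v − 1) = 5·44 = 220. Match? YES.
Condition (ii): bk = 495·5 = 2475; vr = 45·55 = 2475. Match? YES.
Both conditions hold? YES.

YES


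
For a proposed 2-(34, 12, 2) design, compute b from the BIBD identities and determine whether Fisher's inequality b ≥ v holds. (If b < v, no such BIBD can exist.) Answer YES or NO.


r = λ(v − 1)/(k − 1) = 2·33/11 = 6.
b = vr/k = 34·6/12 = 17.
Fisher's inequality: b ≥ v ⇔ 17 ≥ 34? NO.

NO


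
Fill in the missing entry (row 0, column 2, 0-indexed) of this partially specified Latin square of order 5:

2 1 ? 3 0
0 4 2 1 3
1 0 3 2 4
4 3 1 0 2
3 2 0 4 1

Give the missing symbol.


Row 0 contains symbols [0, 1, 2, 3] — missing [4].
Column 2 contains symbols [0, 1, 2, 3] — missing [4].
The missing symbol must appear in both missing sets; intersection = [4].
Therefore the hidden value is 4.

Missing value = 4.


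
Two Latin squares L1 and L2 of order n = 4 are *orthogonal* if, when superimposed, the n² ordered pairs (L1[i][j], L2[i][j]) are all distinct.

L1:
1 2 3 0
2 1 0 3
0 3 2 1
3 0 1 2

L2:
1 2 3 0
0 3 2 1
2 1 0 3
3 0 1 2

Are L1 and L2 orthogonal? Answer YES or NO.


Form the n² = 16 superimposed pairs (L1[i][j], L2[i][j]), row by row (rows and columns indexed from 0):
row 0: (1,1) (2,2) (3,3) (0,0)
row 1: (2,0) (1,3) (0,2) (3,1)
row 2: (0,2) (3,1) (2,0) (1,3)
row 3: (3,3) (0,0) (1,1) (2,2)
Orthogonality requires all 16 pairs distinct.
But the pair (0,2) repeats: cell (1,2) has L1 = 0, L2 = 2, and cell (2,0) has L1 = 0, L2 = 2.
A repeated pair means some other pair never occurs (only 8 distinct pairs out of 16), so the squares are not orthogonal.
Conclusion: NO.

NO


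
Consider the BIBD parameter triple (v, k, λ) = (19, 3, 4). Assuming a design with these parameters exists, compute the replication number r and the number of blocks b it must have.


Any 2-(v, k, λ) BIBD satisfies two necessary conditions:
  (i)  Each point sits in r blocks, and counting incidences through any fixed point gives r(k − 1) = λ(v − 1), so r = λ(v − 1)/(k − 1).
  (ii) Total incidences bk = vr, so b = vr/k.
Step 1: r = λ(v − 1)/(k − 1) = 4·(19 − 1)/(3 − 1) = 4·18/2 = 72/2 = 36.
Step 2: b = vr/k = 19·36/3 = 684/3 = 228.
Check integrality: r = 36 ∈ Z ✓, b = 228 ∈ Z ✓.
(These identities are necessary conditions: they determine r and b for any design with these parameters, but do not by themselves prove that one exists.)

r = 36, b = 228.


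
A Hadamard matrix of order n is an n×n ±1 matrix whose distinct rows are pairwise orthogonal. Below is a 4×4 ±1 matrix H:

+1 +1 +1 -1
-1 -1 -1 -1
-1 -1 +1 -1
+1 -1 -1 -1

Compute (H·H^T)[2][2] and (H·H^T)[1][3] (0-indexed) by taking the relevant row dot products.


Row 1 of H: [-1, -1, -1, -1].
Row 2 of H: [-1, -1, 1, -1].
Row 3 of H: [1, -1, -1, -1].
(H·H^T)[2][2] = Σ_j H[2][j]·H[2][j] = (-1)² + (-1)² + (1)² + (-1)² = 1 + 1 + 1 + 1 = 4.
(H·H^T)[1][3] = Σ_j H[1][j]·H[3][j] = (-1)·(1) + (-1)·(-1) + (-1)·(-1) + (-1)·(-1) = -1 + 1 + 1 + 1 = 2.
Rows 1 and 3 are not orthogonal (dot product = 2 ≠ 0), so H is not a Hadamard matrix.

(2,2) entry = 4; (1,3) entry = 2.


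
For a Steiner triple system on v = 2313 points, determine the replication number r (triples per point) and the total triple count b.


An STS(v) is a 2-(v, 3, 1) BIBD: block size k = 3, λ = 1.
Replication: r(k − 1) = λ(v − 1) ⇒ r·2 = 2313 − 1 = 2312 ⇒ r = 1156.
Block count: b = v(v − 1)/6 = 2313·2312/6 = 5347656/6 = 891276.

r = 1156, b = 891276.


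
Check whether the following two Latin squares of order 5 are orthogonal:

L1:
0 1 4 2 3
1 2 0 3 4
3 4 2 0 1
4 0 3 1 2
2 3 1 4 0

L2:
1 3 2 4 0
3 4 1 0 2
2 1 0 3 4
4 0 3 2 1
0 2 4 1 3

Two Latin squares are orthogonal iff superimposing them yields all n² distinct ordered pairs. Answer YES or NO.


Form the n² = 25 superimposed pairs (L1[i][j], L2[i][j]), row by row (rows and columns indexed from 0):
row 0: (0,1) (1,3) (4,2) (2,4) (3,0)
row 1: (1,3) (2,4) (0,1) (3,0) (4,2)
row 2: (3,2) (4,1) (2,0) (0,3) (1,4)
row 3: (4,4) (0,0) (3,3) (1,2) (2,1)
row 4: (2,0) (3,2) (1,4) (4,1) (0,3)
Orthogonality requires all 25 pairs distinct.
But the pair (1,3) repeats: cell (0,1) has L1 = 1, L2 = 3, and cell (1,0) has L1 = 1, L2 = 3.
A repeated pair means some other pair never occurs (only 15 distinct pairs out of 25), so the squares are not orthogonal.
Conclusion: NO.

NO


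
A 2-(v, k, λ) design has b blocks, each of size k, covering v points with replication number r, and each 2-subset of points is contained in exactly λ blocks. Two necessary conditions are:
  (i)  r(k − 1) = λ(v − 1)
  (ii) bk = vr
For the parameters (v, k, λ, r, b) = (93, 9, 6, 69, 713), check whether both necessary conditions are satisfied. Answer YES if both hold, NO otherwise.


Condition (i): r(k − 1) = 69·8 = 552; λ(v − 1) = 6·92 = 552. Match? YES.
Condition (ii): bk = 713·9 = 6417; vr = 93·69 = 6417. Match? YES.
Both conditions hold? YES.

YES


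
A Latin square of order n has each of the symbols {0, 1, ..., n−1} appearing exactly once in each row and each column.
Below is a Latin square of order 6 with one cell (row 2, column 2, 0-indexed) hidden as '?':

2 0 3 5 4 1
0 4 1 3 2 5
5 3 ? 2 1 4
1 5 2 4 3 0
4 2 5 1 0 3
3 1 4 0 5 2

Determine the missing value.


Row 2 contains symbols [1, 2, 3, 4, 5] — missing [0].
Column 2 contains symbols [1, 2, 3, 4, 5] — missing [0].
The missing symbol must appear in both missing sets; intersection = [0].
Therefore the hidden value is 0.

Missing value = 0.


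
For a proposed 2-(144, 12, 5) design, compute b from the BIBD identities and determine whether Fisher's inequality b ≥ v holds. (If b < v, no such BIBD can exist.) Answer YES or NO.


r = λ(v − 1)/(k − 1) = 5·143/11 = 65.
b = vr/k = 144·65/12 = 780.
Fisher's inequality: b ≥ v ⇔ 780 ≥ 144? YES.

YES


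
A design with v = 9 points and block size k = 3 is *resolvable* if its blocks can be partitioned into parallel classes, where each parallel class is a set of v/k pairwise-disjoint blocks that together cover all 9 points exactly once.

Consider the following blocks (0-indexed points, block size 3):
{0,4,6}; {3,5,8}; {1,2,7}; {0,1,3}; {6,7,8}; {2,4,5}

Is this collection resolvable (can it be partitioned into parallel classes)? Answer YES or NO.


v = 9, block size k = 3, number of blocks = 6.
For resolvability, blocks must partition into parallel classes of size v/k = 3.
Total blocks must therefore be a multiple of 3: 6 = 3·2 + 0 ⇒ divisible ✓.
Greedy packing gives 2 candidate class(es). Each should be a full parallel class (size 3, covers all 9 points).
  Class 1 (3 blocks): {0,4,6}; {3,5,8}; {1,2,7}. Points covered: [0, 1, 2, 3, 4, 5, 6, 7, 8].
  Class 2 (3 blocks): {0,1,3}; {6,7,8}; {2,4,5}. Points covered: [0, 1, 2, 3, 4, 5, 6, 7, 8].
All classes full (size 3)? YES. All classes cover every point? YES.
Resolvable? YES.

YES


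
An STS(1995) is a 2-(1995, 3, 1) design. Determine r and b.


An STS(v) is a 2-(v, 3, 1) BIBD: block size k = 3, λ = 1.
Replication: r(k − 1) = λ(v − 1) ⇒ r·2 = 1995 − 1 = 1994 ⇒ r = 997.
Block count: b = v(v − 1)/6 = 1995·1994/6 = 3978030/6 = 663005.
(Check via bk = vr: 663005·3 = 1989015 = 1995·997 = 1989015 ✓.)

r = 997, b = 663005.


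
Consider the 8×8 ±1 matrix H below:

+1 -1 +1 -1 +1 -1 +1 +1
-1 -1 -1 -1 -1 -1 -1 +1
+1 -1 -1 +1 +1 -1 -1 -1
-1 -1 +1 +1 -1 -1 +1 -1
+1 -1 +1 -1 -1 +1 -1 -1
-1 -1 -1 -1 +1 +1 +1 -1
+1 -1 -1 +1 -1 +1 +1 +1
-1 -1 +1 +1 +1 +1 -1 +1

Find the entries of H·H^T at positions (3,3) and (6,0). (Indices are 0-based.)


Row 0 of H: [1, -1, 1, -1, 1, -1, 1, 1].
Row 3 of H: [-1, -1, 1, 1, -1, -1, 1, -1].
Row 6 of H: [1, -1, -1, 1, -1, 1, 1, 1].
(H·H^T)[3][3] = Σ_j H[3][j]·H[3][j] = (-1)² + (-1)² + (1)² + (1)² + (-1)² + (-1)² + (1)² + (-1)² = 1 + 1 + 1 + 1 + 1 + 1 + 1 + 1 = 8.
(H·H^T)[6][0] = Σ_j H[6][j]·H[0][j] = (1)·(1) + (-1)·(-1) + (-1)·(1) + (1)·(-1) + (-1)·(1) + (1)·(-1) + (1)·(1) + (1)·(1) = 1 + 1 + -1 + -1 + -1 + -1 + 1 + 1 = 0.
So rows 6 and 0 are orthogonal; the diagonal entry equals n = 8.

(3,3) entry = 8; (6,0) entry = 0.


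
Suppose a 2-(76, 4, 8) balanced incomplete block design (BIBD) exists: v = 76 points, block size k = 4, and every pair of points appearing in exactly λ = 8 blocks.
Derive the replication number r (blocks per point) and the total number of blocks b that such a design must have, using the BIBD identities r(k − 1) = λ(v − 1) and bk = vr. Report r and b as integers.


Any 2-(v, k, λ) BIBD satisfies two necessary conditions:
  (i)  Each point sits in r blocks, and counting incidences through any fixed point gives r(k − 1) = λ(v − 1), so r = λ(v − 1)/(k − 1).
  (ii) Total incidences bk = vr, so b = vr/k.
Step 1: r = λ(v − 1)/(k − 1) = 8·(76 − 1)/(4 − 1) = 8·75/3 = 600/3 = 200.
Step 2: b = vr/k = 76·200/4 = 15200/4 = 3800.
Check integrality: r = 200 ∈ Z ✓, b = 3800 ∈ Z ✓.
(These identities are necessary conditions: they determine r and b for any design with these parameters, but do not by themselves prove that one exists.)

r = 200, b = 3800.


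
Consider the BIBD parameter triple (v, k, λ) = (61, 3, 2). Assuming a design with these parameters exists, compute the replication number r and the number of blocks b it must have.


Any 2-(v, k, λ) BIBD satisfies two necessary conditions:
  (i)  Each point sits in r blocks, and counting incidences through any fixed point gives r(k − 1) = λ(v − 1), so r = λ(v − 1)/(k − 1).
  (ii) Total incidences bk = vr, so b = vr/k.
Step 1: r = λ(v − 1)/(k − 1) = 2·(61 − 1)/(3 − 1) = 2·60/2 = 120/2 = 60.
Step 2: b = vr/k = 61·60/3 = 3660/3 = 1220.
Check integrality: r = 60 ∈ Z ✓, b = 1220 ∈ Z ✓.
(These identities are necessary conditions: they determine r and b for any design with these parameters, but do not by themselves prove that one exists.)

r = 60, b = 1220.


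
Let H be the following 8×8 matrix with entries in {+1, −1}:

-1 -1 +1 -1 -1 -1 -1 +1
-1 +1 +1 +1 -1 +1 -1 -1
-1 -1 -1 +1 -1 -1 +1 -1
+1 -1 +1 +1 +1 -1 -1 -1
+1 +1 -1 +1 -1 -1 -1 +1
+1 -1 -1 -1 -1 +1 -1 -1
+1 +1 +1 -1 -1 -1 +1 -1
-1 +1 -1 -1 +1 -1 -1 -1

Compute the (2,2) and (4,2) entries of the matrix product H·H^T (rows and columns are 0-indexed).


Row 2 of H: [-1, -1, -1, 1, -1, -1, 1, -1].
Row 4 of H: [1, 1, -1, 1, -1, -1, -1, 1].
(H·H^T)[2][2] = Σ_j H[2][j]·H[2][j] = (-1)² + (-1)² + (-1)² + (1)² + (-1)² + (-1)² + (1)² + (-1)² = 1 + 1 + 1 + 1 + 1 + 1 + 1 + 1 = 8.
(H·H^T)[4][2] = Σ_j H[4][j]·H[2][j] = (1)·(-1) + (1)·(-1) + (-1)·(-1) + (1)·(1) + (-1)·(-1) + (-1)·(-1) + (-1)·(1) + (1)·(-1) = -1 + -1 + 1 + 1 + 1 + 1 + -1 + -1 = 0.
So rows 4 and 2 are orthogonal; the diagonal entry equals n = 8.

(2,2) entry = 8; (4,2) entry = 0.


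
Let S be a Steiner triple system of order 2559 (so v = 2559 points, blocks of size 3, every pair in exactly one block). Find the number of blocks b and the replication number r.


An STS(v) is a 2-(v, 3, 1) BIBD: block size k = 3, λ = 1.
Replication: r(k − 1) = λ(v − 1) ⇒ r·2 = 2559 − 1 = 2558 ⇒ r = 1279.
Block count: bk = vr ⇒ b·3 = 2559·1279 = 3272961 ⇒ b = 1090987.
(Check via b = v(v − 1)/6 = 2559·2558/6 = 6545922/6 = 1090987.)

r = 1279, b = 1090987.


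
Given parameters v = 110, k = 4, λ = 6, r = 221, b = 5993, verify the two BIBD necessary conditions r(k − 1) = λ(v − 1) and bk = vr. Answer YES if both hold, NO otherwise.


Condition (i): r(k − 1) = 221·3 = 663; λ(v − 1) = 6·109 = 654. Match? NO.
Condition (ii): bk = 5993·4 = 23972; vr = 110·221 = 24310. Match? NO.
Both conditions hold? NO.

NO


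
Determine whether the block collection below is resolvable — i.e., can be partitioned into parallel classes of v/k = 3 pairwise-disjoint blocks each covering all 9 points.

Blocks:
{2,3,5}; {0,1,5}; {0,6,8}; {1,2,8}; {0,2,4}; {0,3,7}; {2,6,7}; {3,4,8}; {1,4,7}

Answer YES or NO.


v = 9, block size k = 3, number of blocks = 9.
For resolvability, blocks must partition into parallel classes of size v/k = 3.
Total blocks must therefore be a multiple of 3: 9 = 3·3 + 0 ⇒ divisible ✓.
Consider block {1,2,8}. The only other block(s) in the collection disjoint from it are {0,3,7} — just 1 block(s). Any parallel class containing {1,2,8} would need 2 other blocks each disjoint from it, so no parallel class of size 3 can contain {1,2,8}.
Since every block must belong to some parallel class in a resolution, the collection cannot be partitioned into parallel classes.
Resolvable? NO.

NO


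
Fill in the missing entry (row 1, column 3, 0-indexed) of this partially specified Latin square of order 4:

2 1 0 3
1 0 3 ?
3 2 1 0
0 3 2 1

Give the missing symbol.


Row 1 contains symbols [0, 1, 3] — missing [2].
Column 3 contains symbols [0, 1, 3] — missing [2].
The missing symbol must appear in both missing sets; intersection = [2].
Therefore the hidden value is 2.

Missing value = 2.


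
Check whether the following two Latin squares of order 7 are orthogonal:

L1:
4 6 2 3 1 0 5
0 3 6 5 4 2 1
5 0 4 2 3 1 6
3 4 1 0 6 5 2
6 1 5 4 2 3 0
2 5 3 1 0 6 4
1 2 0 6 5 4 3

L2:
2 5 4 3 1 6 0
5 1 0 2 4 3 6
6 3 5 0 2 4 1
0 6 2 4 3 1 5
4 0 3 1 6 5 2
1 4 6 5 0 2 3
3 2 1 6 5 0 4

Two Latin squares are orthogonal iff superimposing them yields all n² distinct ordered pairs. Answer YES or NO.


Form the n² = 49 superimposed pairs (L1[i][j], L2[i][j]), row by row (rows and columns indexed from 0):
row 0: (4,2) (6,5) (2,4) (3,3) (1,1) (0,6) (5,0)
row 1: (0,5) (3,1) (6,0) (5,2) (4,4) (2,3) (1,6)
row 2: (5,6) (0,3) (4,5) (2,0) (3,2) (1,4) (6,1)
row 3: (3,0) (4,6) (1,2) (0,4) (6,3) (5,1) (2,5)
row 4: (6,4) (1,0) (5,3) (4,1) (2,6) (3,5) (0,2)
row 5: (2,1) (5,4) (3,6) (1,5) (0,0) (6,2) (4,3)
row 6: (1,3) (2,2) (0,1) (6,6) (5,5) (4,0) (3,4)
Orthogonality requires all 49 pairs distinct.
Check by first coordinate: for each symbol s of L1, list the L2 entries in the n cells where L1 = s; they must all differ.
  L1 = 0: L2 entries (in reading order) 6, 5, 3, 4, 2, 0, 1 — all 7 distinct ✓
  L1 = 1: L2 entries (in reading order) 1, 6, 4, 2, 0, 5, 3 — all 7 distinct ✓
  L1 = 2: L2 entries (in reading order) 4, 3, 0, 5, 6, 1, 2 — all 7 distinct ✓
  L1 = 3: L2 entries (in reading order) 3, 1, 2, 0, 5, 6, 4 — all 7 distinct ✓
  L1 = 4: L2 entries (in reading order) 2, 4, 5, 6, 1, 3, 0 — all 7 distinct ✓
  L1 = 5: L2 entries (in reading order) 0, 2, 6, 1, 3, 4, 5 — all 7 distinct ✓
  L1 = 6: L2 entries (in reading order) 5, 0, 1, 3, 4, 2, 6 — all 7 distinct ✓
Every symbol of L1 meets every symbol of L2 exactly once, so all 49 pairs are distinct (49 of 49).
Conclusion: YES.

YES


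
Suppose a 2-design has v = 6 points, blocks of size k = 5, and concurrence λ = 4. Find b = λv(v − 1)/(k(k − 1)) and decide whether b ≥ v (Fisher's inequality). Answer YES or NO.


r = λ(v − 1)/(k − 1) = 4·5/4 = 5.
b = vr/k = 6·5/5 = 6.
Fisher's inequality: b ≥ v ⇔ 6 ≥ 6? YES.

YES


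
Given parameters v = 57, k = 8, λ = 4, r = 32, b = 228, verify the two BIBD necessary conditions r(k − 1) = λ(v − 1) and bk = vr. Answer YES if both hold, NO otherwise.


Condition (i): r(k − 1) = 32·7 = 224; λ(v − 1) = 4·56 = 224. Match? YES.
Condition (ii): bk = 228·8 = 1824; vr = 57·32 = 1824. Match? YES.
Both conditions hold? YES.

YES


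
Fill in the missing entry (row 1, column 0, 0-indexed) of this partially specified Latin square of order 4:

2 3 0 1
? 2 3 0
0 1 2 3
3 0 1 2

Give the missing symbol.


Row 1 contains symbols [0, 2, 3] — missing [1].
Column 0 contains symbols [0, 2, 3] — missing [1].
The missing symbol must appear in both missing sets; intersection = [1].
Therefore the hidden value is 1.

Missing value = 1.


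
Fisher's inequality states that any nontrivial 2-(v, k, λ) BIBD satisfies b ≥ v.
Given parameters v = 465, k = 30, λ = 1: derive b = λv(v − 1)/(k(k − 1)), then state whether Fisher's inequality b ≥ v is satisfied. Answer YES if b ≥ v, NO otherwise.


b = λv(v − 1)/(k(k − 1)) = 1·465·464/(30·29) = 215760/870 = 248.
Compare with v = 465: b < v, so Fisher's inequality fails.

NO


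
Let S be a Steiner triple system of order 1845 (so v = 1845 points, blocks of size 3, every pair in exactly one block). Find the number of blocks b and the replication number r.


An STS(v) is a 2-(v, 3, 1) BIBD: block size k = 3, λ = 1.
Replication: r(k − 1) = λ(v − 1) ⇒ r·2 = 1845 − 1 = 1844 ⇒ r = 922.
Block count: bk = vr ⇒ b·3 = 1845·922 = 1701090 ⇒ b = 567030.
(Check via b = v(v − 1)/6 = 1845·1844/6 = 3402180/6 = 567030.)

r = 922, b = 567030.


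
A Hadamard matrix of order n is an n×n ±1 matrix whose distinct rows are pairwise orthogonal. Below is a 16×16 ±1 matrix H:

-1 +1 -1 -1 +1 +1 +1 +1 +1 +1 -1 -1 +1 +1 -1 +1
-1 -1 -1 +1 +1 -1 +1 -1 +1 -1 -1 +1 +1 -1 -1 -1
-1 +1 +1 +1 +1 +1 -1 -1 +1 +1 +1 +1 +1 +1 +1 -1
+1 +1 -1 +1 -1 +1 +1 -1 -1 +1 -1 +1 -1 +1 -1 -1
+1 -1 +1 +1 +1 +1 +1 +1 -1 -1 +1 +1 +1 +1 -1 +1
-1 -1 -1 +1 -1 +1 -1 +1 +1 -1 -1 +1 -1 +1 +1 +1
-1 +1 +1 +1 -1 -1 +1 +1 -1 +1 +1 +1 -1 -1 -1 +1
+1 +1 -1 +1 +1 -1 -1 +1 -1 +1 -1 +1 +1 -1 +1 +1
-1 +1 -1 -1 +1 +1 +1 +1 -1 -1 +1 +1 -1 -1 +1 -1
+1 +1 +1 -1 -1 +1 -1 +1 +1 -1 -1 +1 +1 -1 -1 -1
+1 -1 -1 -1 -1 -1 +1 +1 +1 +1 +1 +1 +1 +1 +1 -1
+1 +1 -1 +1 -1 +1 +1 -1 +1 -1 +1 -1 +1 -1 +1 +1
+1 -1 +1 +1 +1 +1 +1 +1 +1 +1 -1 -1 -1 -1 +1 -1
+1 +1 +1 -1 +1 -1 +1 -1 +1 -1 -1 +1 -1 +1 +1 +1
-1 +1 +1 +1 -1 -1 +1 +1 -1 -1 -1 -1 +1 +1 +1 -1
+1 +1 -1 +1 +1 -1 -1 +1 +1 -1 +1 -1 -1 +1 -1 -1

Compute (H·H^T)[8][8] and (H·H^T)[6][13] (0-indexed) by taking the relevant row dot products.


Row 6 of H: [-1, 1, 1, 1, -1, -1, 1, 1, -1, 1, 1, 1, -1, -1, -1, 1].
Row 8 of H: [-1, 1, -1, -1, 1, 1, 1, 1, -1, -1, 1, 1, -1, -1, 1, -1].
Row 13 of H: [1, 1, 1, -1, 1, -1, 1, -1, 1, -1, -1, 1, -1, 1, 1, 1].
(H·H^T)[8][8] = Σ_j H[8][j]·H[8][j] = (-1)² + (1)² + (-1)² + (-1)² + (1)² + (1)² + (1)² + (1)² + (-1)² + (-1)² + (1)² + (1)² + (-1)² + (-1)² + (1)² + (-1)² = 1 + 1 + 1 + 1 + 1 + 1 + 1 + 1 + 1 + 1 + 1 + 1 + 1 + 1 + 1 + 1 = 16.
(H·H^T)[6][13] = Σ_j H[6][j]·H[13][j] = (-1)·(1) + (1)·(1) + (1)·(1) + (1)·(-1) + (-1)·(1) + (-1)·(-1) + (1)·(1) + (1)·(-1) + (-1)·(1) + (1)·(-1) + (1)·(-1) + (1)·(1) + (-1)·(-1) + (-1)·(1) + (-1)·(1) + (1)·(1) = -1 + 1 + 1 + -1 + -1 + 1 + 1 + -1 + -1 + -1 + -1 + 1 + 1 + -1 + -1 + 1 = -2.
Rows 6 and 13 are not orthogonal (dot product = -2 ≠ 0), so H is not a Hadamard matrix.

(8,8) entry = 16; (6,13) entry = -2.
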